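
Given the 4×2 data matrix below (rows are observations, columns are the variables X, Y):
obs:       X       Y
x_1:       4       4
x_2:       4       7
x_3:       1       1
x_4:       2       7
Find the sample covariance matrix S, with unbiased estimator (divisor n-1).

Step 1 — column means:
  mean(X) = (4 + 4 + 1 + 2) / 4 = 11/4 = 2.75
  mean(Y) = (4 + 7 + 1 + 7) / 4 = 19/4 = 4.75

Step 2 — sample covariance S[i,j] = (1/(n-1)) · Σ_k (x_{k,i} - mean_i) · (x_{k,j} - mean_j), with n-1 = 3.
  S[X,X] = ((1.25)·(1.25) + (1.25)·(1.25) + (-1.75)·(-1.75) + (-0.75)·(-0.75)) / 3 = 6.75/3 = 2.25
  S[X,Y] = ((1.25)·(-0.75) + (1.25)·(2.25) + (-1.75)·(-3.75) + (-0.75)·(2.25)) / 3 = 6.75/3 = 2.25
  S[Y,Y] = ((-0.75)·(-0.75) + (2.25)·(2.25) + (-3.75)·(-3.75) + (2.25)·(2.25)) / 3 = 24.75/3 = 8.25

S is symmetric (S[j,i] = S[i,j]). Assembling:

S = [[2.25, 2.25],
 [2.25, 8.25]]


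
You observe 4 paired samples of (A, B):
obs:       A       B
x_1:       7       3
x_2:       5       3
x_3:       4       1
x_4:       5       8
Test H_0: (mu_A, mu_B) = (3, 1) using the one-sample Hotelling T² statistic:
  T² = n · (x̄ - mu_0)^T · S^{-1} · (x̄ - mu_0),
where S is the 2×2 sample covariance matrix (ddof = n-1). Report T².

Step 1 — sample mean vector:
  mean(A) = (7 + 5 + 4 + 5) / 4 = 21/4 = 5.25
  mean(B) = (3 + 3 + 1 + 8) / 4 = 15/4 = 3.75
  x̄ = (5.25, 3.75),  deviation x̄ - mu_0 = (5.25, 3.75) - (3, 1) = (2.25, 2.75).

Step 2 — sample covariance matrix, S[i,j] = (1/(n-1)) · Σ_k (x_{k,i} - mean_i) · (x_{k,j} - mean_j), divisor n-1 = 3:
  S[A,A] = ((1.75)·(1.75) + (-0.25)·(-0.25) + (-1.25)·(-1.25) + (-0.25)·(-0.25)) / 3 = 4.75/3 = 1.5833
  S[A,B] = ((1.75)·(-0.75) + (-0.25)·(-0.75) + (-1.25)·(-2.75) + (-0.25)·(4.25)) / 3 = 1.25/3 = 0.4167
  S[B,B] = ((-0.75)·(-0.75) + (-0.75)·(-0.75) + (-2.75)·(-2.75) + (4.25)·(4.25)) / 3 = 26.75/3 = 8.9167
  S = [[1.5833, 0.4167],
 [0.4167, 8.9167]].

Step 3 — invert S. det(S) = 1.5833·8.9167 - (0.4167)² = 13.9444.
  S^{-1} = (1/det) · [[d, -b], [-b, a]] = [[0.6394, -0.0299],
 [-0.0299, 0.1135]].

Step 4 — quadratic form (x̄ - mu_0)^T · S^{-1} · (x̄ - mu_0):
  S^{-1} · (x̄ - mu_0) = (1.3566, 0.245),
  (x̄ - mu_0)^T · [...] = (2.25)·(1.3566) + (2.75)·(0.245) = 3.7261.

Step 5 — scale by n: T² = 4 · 3.7261 = 14.9044.

T² ≈ 14.9044


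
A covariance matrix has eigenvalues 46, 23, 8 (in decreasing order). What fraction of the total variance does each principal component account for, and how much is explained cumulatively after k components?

Step 1 — total variance = trace(Sigma) = Σ λ_i = 46 + 23 + 8 = 77.

Step 2 — fraction explained by component i = λ_i / Σ λ:
  PC1: 46/77 = 0.5974
  PC2: 23/77 = 0.2987
  PC3: 8/77 = 0.1039

Step 3 — cumulative fraction after k components = (λ_1 + ... + λ_k) / Σ λ:
  k = 1: 46/77 = 0.5974
  k = 2: (46 + 23)/77 = 69/77 = 0.8961
  k = 3: (46 + 23 + 8)/77 = 77/77 = 1

Summary (fraction, with percent):

explained: PC1 0.5974 (59.74%), PC2 0.2987 (29.87%), PC3 0.1039 (10.39%);  cumulative: 0.5974, 0.8961, 1


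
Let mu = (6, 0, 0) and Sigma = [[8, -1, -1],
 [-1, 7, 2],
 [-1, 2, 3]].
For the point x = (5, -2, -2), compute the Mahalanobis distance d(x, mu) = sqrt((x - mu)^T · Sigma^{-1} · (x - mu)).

Step 1 — centre the observation: (x - mu) = (-1, -2, -2).

Step 2 — invert Sigma (cofactor / det for 3×3, or solve directly):
  Sigma^{-1} = [[0.1308, 0.0077, 0.0385],
 [0.0077, 0.1769, -0.1154],
 [0.0385, -0.1154, 0.4231]].

Step 3 — form the quadratic (x - mu)^T · Sigma^{-1} · (x - mu):
  Sigma^{-1} · (x - mu) = (-0.2231, -0.1308, -0.6538).
  (x - mu)^T · [Sigma^{-1} · (x - mu)] = (-1)·(-0.2231) + (-2)·(-0.1308) + (-2)·(-0.6538) = 1.7923.

Step 4 — take square root: d = √(1.7923) ≈ 1.3388.

d(x, mu) = √(1.7923) ≈ 1.3388


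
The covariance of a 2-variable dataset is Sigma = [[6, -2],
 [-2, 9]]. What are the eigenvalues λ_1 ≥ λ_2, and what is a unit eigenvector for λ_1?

Step 1 — characteristic polynomial of 2×2 Sigma:
  det(Sigma - λI) = λ² - trace · λ + det = 0.
  trace = 6 + 9 = 15, det = 6·9 - (-2)² = 50.
Step 2 — discriminant:
  Δ = trace² - 4·det = 225 - 200 = 25.
Step 3 — eigenvalues:
  λ = (trace ± √Δ)/2 = (15 ± 5)/2,
  λ_1 = 10,  λ_2 = 5.

Step 4 — unit eigenvector for λ_1: solve (Sigma - λ_1 I)v = 0. First row:
  (6 - 10)·v_x + (-2)·v_y = 0, i.e. (-4)·v_x + (-2)·v_y = 0,
  so v ∝ (b, λ_1 - a) = (-2, 4); multiply by -1 so the first entry is positive: u = (2, -4).
  ||u|| = √((2)² + (-4)²) = √(20) ≈ 4.4721,
  v_1 = u/||u|| ≈ (0.4472, -0.8944) (||v_1|| = 1).

λ_1 = 10,  λ_2 = 5;  v_1 ≈ (0.4472, -0.8944)


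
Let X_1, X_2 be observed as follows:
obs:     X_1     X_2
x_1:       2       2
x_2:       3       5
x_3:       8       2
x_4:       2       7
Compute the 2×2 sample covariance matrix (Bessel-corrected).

Step 1 — column means:
  mean(X_1) = (2 + 3 + 8 + 2) / 4 = 15/4 = 3.75
  mean(X_2) = (2 + 5 + 2 + 7) / 4 = 16/4 = 4

Step 2 — sample covariance S[i,j] = (1/(n-1)) · Σ_k (x_{k,i} - mean_i) · (x_{k,j} - mean_j), with n-1 = 3.
  S[X_1,X_1] = ((-1.75)·(-1.75) + (-0.75)·(-0.75) + (4.25)·(4.25) + (-1.75)·(-1.75)) / 3 = 24.75/3 = 8.25
  S[X_1,X_2] = ((-1.75)·(-2) + (-0.75)·(1) + (4.25)·(-2) + (-1.75)·(3)) / 3 = -11/3 = -3.6667
  S[X_2,X_2] = ((-2)·(-2) + (1)·(1) + (-2)·(-2) + (3)·(3)) / 3 = 18/3 = 6

S is symmetric (S[j,i] = S[i,j]). Assembling:

S = [[8.25, -3.6667],
 [-3.6667, 6]]


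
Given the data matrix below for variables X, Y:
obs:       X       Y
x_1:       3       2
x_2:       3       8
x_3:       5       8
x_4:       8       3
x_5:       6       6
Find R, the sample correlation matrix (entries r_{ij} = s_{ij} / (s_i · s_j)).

Step 1 — column means:
  mean(X) = (3 + 3 + 5 + 8 + 6) / 5 = 25/5 = 5
  mean(Y) = (2 + 8 + 8 + 3 + 6) / 5 = 27/5 = 5.4

Step 2 — sample variances and covariances s[i,j] = (1/(n-1)) · Σ_k (x_{k,i} - mean_i) · (x_{k,j} - mean_j), with n-1 = 4:
  s[X,X] = ((-2)·(-2) + (-2)·(-2) + (0)·(0) + (3)·(3) + (1)·(1)) / 4 = 18/4 = 4.5
  s[X,Y] = ((-2)·(-3.4) + (-2)·(2.6) + (0)·(2.6) + (3)·(-2.4) + (1)·(0.6)) / 4 = -5/4 = -1.25
  s[Y,Y] = ((-3.4)·(-3.4) + (2.6)·(2.6) + (2.6)·(2.6) + (-2.4)·(-2.4) + (0.6)·(0.6)) / 4 = 31.2/4 = 7.8
  Sample standard deviations s_i = √(s[i,i]):
  s(X) = √(4.5) = 2.1213
  s(Y) = √(7.8) = 2.7928

Step 3 — r_{ij} = s_{ij} / (s_i · s_j):
  r[X,X] = 1 (diagonal).
  r[X,Y] = -1.25 / (2.1213 · 2.7928) = -1.25 / 5.9245 = -0.211
  r[Y,Y] = 1 (diagonal).

R is symmetric with unit diagonal. Assembling:

R = [[1, -0.211],
 [-0.211, 1]]


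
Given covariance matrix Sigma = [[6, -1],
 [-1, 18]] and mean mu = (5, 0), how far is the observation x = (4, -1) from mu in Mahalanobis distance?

Step 1 — centre the observation: (x - mu) = (-1, -1).

Step 2 — invert Sigma. det(Sigma) = 6·18 - (-1)² = 107.
  Sigma^{-1} = (1/det) · [[d, -b], [-b, a]] = [[0.1682, 0.0093],
 [0.0093, 0.0561]].

Step 3 — form the quadratic (x - mu)^T · Sigma^{-1} · (x - mu):
  Sigma^{-1} · (x - mu) = (-0.1776, -0.0654).
  (x - mu)^T · [Sigma^{-1} · (x - mu)] = (-1)·(-0.1776) + (-1)·(-0.0654) = 0.243.

Step 4 — take square root: d = √(0.243) ≈ 0.4929.

d(x, mu) = √(0.243) ≈ 0.4929


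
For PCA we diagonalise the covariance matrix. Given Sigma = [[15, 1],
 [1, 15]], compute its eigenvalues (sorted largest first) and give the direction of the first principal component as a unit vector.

Step 1 — characteristic polynomial of 2×2 Sigma:
  det(Sigma - λI) = λ² - trace · λ + det = 0.
  trace = 15 + 15 = 30, det = 15·15 - (1)² = 224.
Step 2 — discriminant:
  Δ = trace² - 4·det = 900 - 896 = 4.
Step 3 — eigenvalues:
  λ = (trace ± √Δ)/2 = (30 ± 2)/2,
  λ_1 = 16,  λ_2 = 14.

Step 4 — unit eigenvector for λ_1: solve (Sigma - λ_1 I)v = 0. First row:
  (15 - 16)·v_x + (1)·v_y = 0, i.e. (-1)·v_x + (1)·v_y = 0,
  so v ∝ (b, λ_1 - a) = (1, 1) = u.
  ||u|| = √((1)² + (1)²) = √(2) ≈ 1.4142,
  v_1 = u/||u|| ≈ (0.7071, 0.7071) (||v_1|| = 1).

λ_1 = 16,  λ_2 = 14;  v_1 ≈ (0.7071, 0.7071)


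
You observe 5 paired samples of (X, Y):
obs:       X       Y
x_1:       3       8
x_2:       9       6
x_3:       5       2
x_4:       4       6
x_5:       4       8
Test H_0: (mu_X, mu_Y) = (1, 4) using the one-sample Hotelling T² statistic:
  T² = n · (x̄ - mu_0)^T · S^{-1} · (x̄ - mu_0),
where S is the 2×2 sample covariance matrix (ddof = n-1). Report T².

Step 1 — sample mean vector:
  mean(X) = (3 + 9 + 5 + 4 + 4) / 5 = 25/5 = 5
  mean(Y) = (8 + 6 + 2 + 6 + 8) / 5 = 30/5 = 6
  x̄ = (5, 6),  deviation x̄ - mu_0 = (5, 6) - (1, 4) = (4, 2).

Step 2 — sample covariance matrix, S[i,j] = (1/(n-1)) · Σ_k (x_{k,i} - mean_i) · (x_{k,j} - mean_j), divisor n-1 = 4:
  S[X,X] = ((-2)·(-2) + (4)·(4) + (0)·(0) + (-1)·(-1) + (-1)·(-1)) / 4 = 22/4 = 5.5
  S[X,Y] = ((-2)·(2) + (4)·(0) + (0)·(-4) + (-1)·(0) + (-1)·(2)) / 4 = -6/4 = -1.5
  S[Y,Y] = ((2)·(2) + (0)·(0) + (-4)·(-4) + (0)·(0) + (2)·(2)) / 4 = 24/4 = 6
  S = [[5.5, -1.5],
 [-1.5, 6]].

Step 3 — invert S. det(S) = 5.5·6 - (-1.5)² = 30.75.
  S^{-1} = (1/det) · [[d, -b], [-b, a]] = [[0.1951, 0.0488],
 [0.0488, 0.1789]].

Step 4 — quadratic form (x̄ - mu_0)^T · S^{-1} · (x̄ - mu_0):
  S^{-1} · (x̄ - mu_0) = (0.878, 0.5528),
  (x̄ - mu_0)^T · [...] = (4)·(0.878) + (2)·(0.5528) = 4.6179.

Step 5 — scale by n: T² = 5 · 4.6179 = 23.0894.

T² ≈ 23.0894


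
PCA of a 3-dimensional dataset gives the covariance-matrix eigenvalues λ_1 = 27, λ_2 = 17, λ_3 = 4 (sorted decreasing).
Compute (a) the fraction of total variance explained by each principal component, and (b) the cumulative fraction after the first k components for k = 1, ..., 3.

Step 1 — total variance = trace(Sigma) = Σ λ_i = 27 + 17 + 4 = 48.

Step 2 — fraction explained by component i = λ_i / Σ λ:
  PC1: 27/48 = 0.5625
  PC2: 17/48 = 0.3542
  PC3: 4/48 = 0.0833

Step 3 — cumulative fraction after k components = (λ_1 + ... + λ_k) / Σ λ:
  k = 1: 27/48 = 0.5625
  k = 2: (27 + 17)/48 = 44/48 = 0.9167
  k = 3: (27 + 17 + 4)/48 = 48/48 = 1

Summary (fraction, with percent):

explained: PC1 0.5625 (56.25%), PC2 0.3542 (35.42%), PC3 0.0833 (8.33%);  cumulative: 0.5625, 0.9167, 1


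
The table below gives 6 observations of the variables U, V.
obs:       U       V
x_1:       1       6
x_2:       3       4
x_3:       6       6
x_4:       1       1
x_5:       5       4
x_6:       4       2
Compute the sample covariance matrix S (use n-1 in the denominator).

Step 1 — column means:
  mean(U) = (1 + 3 + 6 + 1 + 5 + 4) / 6 = 20/6 = 3.3333
  mean(V) = (6 + 4 + 6 + 1 + 4 + 2) / 6 = 23/6 = 3.8333

Step 2 — sample covariance S[i,j] = (1/(n-1)) · Σ_k (x_{k,i} - mean_i) · (x_{k,j} - mean_j), with n-1 = 5.
  S[U,U] = ((-2.3333)·(-2.3333) + (-0.3333)·(-0.3333) + (2.6667)·(2.6667) + (-2.3333)·(-2.3333) + (1.6667)·(1.6667) + (0.6667)·(0.6667)) / 5 = 21.3333/5 = 4.2667
  S[U,V] = ((-2.3333)·(2.1667) + (-0.3333)·(0.1667) + (2.6667)·(2.1667) + (-2.3333)·(-2.8333) + (1.6667)·(0.1667) + (0.6667)·(-1.8333)) / 5 = 6.3333/5 = 1.2667
  S[V,V] = ((2.1667)·(2.1667) + (0.1667)·(0.1667) + (2.1667)·(2.1667) + (-2.8333)·(-2.8333) + (0.1667)·(0.1667) + (-1.8333)·(-1.8333)) / 5 = 20.8333/5 = 4.1667

S is symmetric (S[j,i] = S[i,j]). Assembling:

S = [[4.2667, 1.2667],
 [1.2667, 4.1667]]


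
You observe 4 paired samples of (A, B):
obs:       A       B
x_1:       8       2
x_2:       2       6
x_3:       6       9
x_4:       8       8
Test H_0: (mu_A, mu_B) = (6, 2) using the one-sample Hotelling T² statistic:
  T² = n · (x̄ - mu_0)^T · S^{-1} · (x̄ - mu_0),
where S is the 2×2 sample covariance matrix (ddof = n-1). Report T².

Step 1 — sample mean vector:
  mean(A) = (8 + 2 + 6 + 8) / 4 = 24/4 = 6
  mean(B) = (2 + 6 + 9 + 8) / 4 = 25/4 = 6.25
  x̄ = (6, 6.25),  deviation x̄ - mu_0 = (6, 6.25) - (6, 2) = (0, 4.25).

Step 2 — sample covariance matrix, S[i,j] = (1/(n-1)) · Σ_k (x_{k,i} - mean_i) · (x_{k,j} - mean_j), divisor n-1 = 3:
  S[A,A] = ((2)·(2) + (-4)·(-4) + (0)·(0) + (2)·(2)) / 3 = 24/3 = 8
  S[A,B] = ((2)·(-4.25) + (-4)·(-0.25) + (0)·(2.75) + (2)·(1.75)) / 3 = -4/3 = -1.3333
  S[B,B] = ((-4.25)·(-4.25) + (-0.25)·(-0.25) + (2.75)·(2.75) + (1.75)·(1.75)) / 3 = 28.75/3 = 9.5833
  S = [[8, -1.3333],
 [-1.3333, 9.5833]].

Step 3 — invert S. det(S) = 8·9.5833 - (-1.3333)² = 74.8889.
  S^{-1} = (1/det) · [[d, -b], [-b, a]] = [[0.128, 0.0178],
 [0.0178, 0.1068]].

Step 4 — quadratic form (x̄ - mu_0)^T · S^{-1} · (x̄ - mu_0):
  S^{-1} · (x̄ - mu_0) = (0.0757, 0.454),
  (x̄ - mu_0)^T · [...] = (0)·(0.0757) + (4.25)·(0.454) = 1.9295.

Step 5 — scale by n: T² = 4 · 1.9295 = 7.7181.

T² ≈ 7.7181


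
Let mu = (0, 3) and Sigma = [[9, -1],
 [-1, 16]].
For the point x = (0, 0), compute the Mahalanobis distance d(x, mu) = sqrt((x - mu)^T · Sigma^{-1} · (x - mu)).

Step 1 — centre the observation: (x - mu) = (0, -3).

Step 2 — invert Sigma. det(Sigma) = 9·16 - (-1)² = 143.
  Sigma^{-1} = (1/det) · [[d, -b], [-b, a]] = [[0.1119, 0.007],
 [0.007, 0.0629]].

Step 3 — form the quadratic (x - mu)^T · Sigma^{-1} · (x - mu):
  Sigma^{-1} · (x - mu) = (-0.021, -0.1888).
  (x - mu)^T · [Sigma^{-1} · (x - mu)] = (0)·(-0.021) + (-3)·(-0.1888) = 0.5664.

Step 4 — take square root: d = √(0.5664) ≈ 0.7526.

d(x, mu) = √(0.5664) ≈ 0.7526


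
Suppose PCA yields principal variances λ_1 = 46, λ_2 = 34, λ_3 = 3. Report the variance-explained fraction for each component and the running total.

Step 1 — total variance = trace(Sigma) = Σ λ_i = 46 + 34 + 3 = 83.

Step 2 — fraction explained by component i = λ_i / Σ λ:
  PC1: 46/83 = 0.5542
  PC2: 34/83 = 0.4096
  PC3: 3/83 = 0.0361

Step 3 — cumulative fraction after k components = (λ_1 + ... + λ_k) / Σ λ:
  k = 1: 46/83 = 0.5542
  k = 2: (46 + 34)/83 = 80/83 = 0.9639
  k = 3: (46 + 34 + 3)/83 = 83/83 = 1

Summary (fraction, with percent):

explained: PC1 0.5542 (55.42%), PC2 0.4096 (40.96%), PC3 0.0361 (3.61%);  cumulative: 0.5542, 0.9639, 1


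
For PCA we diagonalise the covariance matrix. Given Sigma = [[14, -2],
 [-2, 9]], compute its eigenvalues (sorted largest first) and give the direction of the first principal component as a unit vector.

Step 1 — characteristic polynomial of 2×2 Sigma:
  det(Sigma - λI) = λ² - trace · λ + det = 0.
  trace = 14 + 9 = 23, det = 14·9 - (-2)² = 122.
Step 2 — discriminant:
  Δ = trace² - 4·det = 529 - 488 = 41.
Step 3 — eigenvalues:
  λ = (trace ± √Δ)/2 = (23 ± 6.4031)/2,
  λ_1 = 14.7016,  λ_2 = 8.2984.

Step 4 — unit eigenvector for λ_1: solve (Sigma - λ_1 I)v = 0. First row:
  (14 - 14.7016)·v_x + (-2)·v_y = 0, i.e. (-0.7016)·v_x + (-2)·v_y = 0,
  so v ∝ (b, λ_1 - a) = (-2, 0.7016); multiply by -1 so the first entry is positive: u = (2, -0.7016).
  ||u|| = √((2)² + (-0.7016)²) = √(4.4922) ≈ 2.1195,
  v_1 = u/||u|| ≈ (0.9436, -0.331) (||v_1|| = 1).

λ_1 = 14.7016,  λ_2 = 8.2984;  v_1 ≈ (0.9436, -0.331)


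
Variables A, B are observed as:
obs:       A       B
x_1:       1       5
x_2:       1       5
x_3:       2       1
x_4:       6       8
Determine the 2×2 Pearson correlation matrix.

Step 1 — column means:
  mean(A) = (1 + 1 + 2 + 6) / 4 = 10/4 = 2.5
  mean(B) = (5 + 5 + 1 + 8) / 4 = 19/4 = 4.75

Step 2 — sample variances and covariances s[i,j] = (1/(n-1)) · Σ_k (x_{k,i} - mean_i) · (x_{k,j} - mean_j), with n-1 = 3:
  s[A,A] = ((-1.5)·(-1.5) + (-1.5)·(-1.5) + (-0.5)·(-0.5) + (3.5)·(3.5)) / 3 = 17/3 = 5.6667
  s[A,B] = ((-1.5)·(0.25) + (-1.5)·(0.25) + (-0.5)·(-3.75) + (3.5)·(3.25)) / 3 = 12.5/3 = 4.1667
  s[B,B] = ((0.25)·(0.25) + (0.25)·(0.25) + (-3.75)·(-3.75) + (3.25)·(3.25)) / 3 = 24.75/3 = 8.25
  Sample standard deviations s_i = √(s[i,i]):
  s(A) = √(5.6667) = 2.3805
  s(B) = √(8.25) = 2.8723

Step 3 — r_{ij} = s_{ij} / (s_i · s_j):
  r[A,A] = 1 (diagonal).
  r[A,B] = 4.1667 / (2.3805 · 2.8723) = 4.1667 / 6.8374 = 0.6094
  r[B,B] = 1 (diagonal).

R is symmetric with unit diagonal. Assembling:

R = [[1, 0.6094],
 [0.6094, 1]]


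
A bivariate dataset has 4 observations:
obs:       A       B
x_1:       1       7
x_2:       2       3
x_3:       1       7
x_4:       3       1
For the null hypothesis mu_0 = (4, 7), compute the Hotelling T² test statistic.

Step 1 — sample mean vector:
  mean(A) = (1 + 2 + 1 + 3) / 4 = 7/4 = 1.75
  mean(B) = (7 + 3 + 7 + 1) / 4 = 18/4 = 4.5
  x̄ = (1.75, 4.5),  deviation x̄ - mu_0 = (1.75, 4.5) - (4, 7) = (-2.25, -2.5).

Step 2 — sample covariance matrix, S[i,j] = (1/(n-1)) · Σ_k (x_{k,i} - mean_i) · (x_{k,j} - mean_j), divisor n-1 = 3:
  S[A,A] = ((-0.75)·(-0.75) + (0.25)·(0.25) + (-0.75)·(-0.75) + (1.25)·(1.25)) / 3 = 2.75/3 = 0.9167
  S[A,B] = ((-0.75)·(2.5) + (0.25)·(-1.5) + (-0.75)·(2.5) + (1.25)·(-3.5)) / 3 = -8.5/3 = -2.8333
  S[B,B] = ((2.5)·(2.5) + (-1.5)·(-1.5) + (2.5)·(2.5) + (-3.5)·(-3.5)) / 3 = 27/3 = 9
  S = [[0.9167, -2.8333],
 [-2.8333, 9]].

Step 3 — invert S. det(S) = 0.9167·9 - (-2.8333)² = 0.2222.
  S^{-1} = (1/det) · [[d, -b], [-b, a]] = [[40.5, 12.75],
 [12.75, 4.125]].

Step 4 — quadratic form (x̄ - mu_0)^T · S^{-1} · (x̄ - mu_0):
  S^{-1} · (x̄ - mu_0) = (-123, -39),
  (x̄ - mu_0)^T · [...] = (-2.25)·(-123) + (-2.5)·(-39) = 374.25.

Step 5 — scale by n: T² = 4 · 374.25 = 1497.

T² ≈ 1497


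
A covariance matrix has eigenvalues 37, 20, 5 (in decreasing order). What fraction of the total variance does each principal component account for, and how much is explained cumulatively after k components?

Step 1 — total variance = trace(Sigma) = Σ λ_i = 37 + 20 + 5 = 62.

Step 2 — fraction explained by component i = λ_i / Σ λ:
  PC1: 37/62 = 0.5968
  PC2: 20/62 = 0.3226
  PC3: 5/62 = 0.0806

Step 3 — cumulative fraction after k components = (λ_1 + ... + λ_k) / Σ λ:
  k = 1: 37/62 = 0.5968
  k = 2: (37 + 20)/62 = 57/62 = 0.9194
  k = 3: (37 + 20 + 5)/62 = 62/62 = 1

Summary (fraction, with percent):

explained: PC1 0.5968 (59.68%), PC2 0.3226 (32.26%), PC3 0.0806 (8.06%);  cumulative: 0.5968, 0.9194, 1


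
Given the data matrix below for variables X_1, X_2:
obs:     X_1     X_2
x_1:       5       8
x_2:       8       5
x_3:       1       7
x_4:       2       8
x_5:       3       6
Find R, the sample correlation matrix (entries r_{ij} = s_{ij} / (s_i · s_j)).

Step 1 — column means:
  mean(X_1) = (5 + 8 + 1 + 2 + 3) / 5 = 19/5 = 3.8
  mean(X_2) = (8 + 5 + 7 + 8 + 6) / 5 = 34/5 = 6.8

Step 2 — sample variances and covariances s[i,j] = (1/(n-1)) · Σ_k (x_{k,i} - mean_i) · (x_{k,j} - mean_j), with n-1 = 4:
  s[X_1,X_1] = ((1.2)·(1.2) + (4.2)·(4.2) + (-2.8)·(-2.8) + (-1.8)·(-1.8) + (-0.8)·(-0.8)) / 4 = 30.8/4 = 7.7
  s[X_1,X_2] = ((1.2)·(1.2) + (4.2)·(-1.8) + (-2.8)·(0.2) + (-1.8)·(1.2) + (-0.8)·(-0.8)) / 4 = -8.2/4 = -2.05
  s[X_2,X_2] = ((1.2)·(1.2) + (-1.8)·(-1.8) + (0.2)·(0.2) + (1.2)·(1.2) + (-0.8)·(-0.8)) / 4 = 6.8/4 = 1.7
  Sample standard deviations s_i = √(s[i,i]):
  s(X_1) = √(7.7) = 2.7749
  s(X_2) = √(1.7) = 1.3038

Step 3 — r_{ij} = s_{ij} / (s_i · s_j):
  r[X_1,X_1] = 1 (diagonal).
  r[X_1,X_2] = -2.05 / (2.7749 · 1.3038) = -2.05 / 3.618 = -0.5666
  r[X_2,X_2] = 1 (diagonal).

R is symmetric with unit diagonal. Assembling:

R = [[1, -0.5666],
 [-0.5666, 1]]


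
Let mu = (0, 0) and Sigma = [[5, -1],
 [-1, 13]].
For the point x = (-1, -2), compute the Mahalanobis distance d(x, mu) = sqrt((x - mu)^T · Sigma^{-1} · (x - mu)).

Step 1 — centre the observation: (x - mu) = (-1, -2).

Step 2 — invert Sigma. det(Sigma) = 5·13 - (-1)² = 64.
  Sigma^{-1} = (1/det) · [[d, -b], [-b, a]] = [[0.2031, 0.0156],
 [0.0156, 0.0781]].

Step 3 — form the quadratic (x - mu)^T · Sigma^{-1} · (x - mu):
  Sigma^{-1} · (x - mu) = (-0.2344, -0.1719).
  (x - mu)^T · [Sigma^{-1} · (x - mu)] = (-1)·(-0.2344) + (-2)·(-0.1719) = 0.5781.

Step 4 — take square root: d = √(0.5781) ≈ 0.7603.

d(x, mu) = √(0.5781) ≈ 0.7603


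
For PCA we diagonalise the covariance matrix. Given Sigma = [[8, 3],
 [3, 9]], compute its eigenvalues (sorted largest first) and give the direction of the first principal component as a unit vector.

Step 1 — characteristic polynomial of 2×2 Sigma:
  det(Sigma - λI) = λ² - trace · λ + det = 0.
  trace = 8 + 9 = 17, det = 8·9 - (3)² = 63.
Step 2 — discriminant:
  Δ = trace² - 4·det = 289 - 252 = 37.
Step 3 — eigenvalues:
  λ = (trace ± √Δ)/2 = (17 ± 6.0828)/2,
  λ_1 = 11.5414,  λ_2 = 5.4586.

Step 4 — unit eigenvector for λ_1: solve (Sigma - λ_1 I)v = 0. First row:
  (8 - 11.5414)·v_x + (3)·v_y = 0, i.e. (-3.5414)·v_x + (3)·v_y = 0,
  so v ∝ (b, λ_1 - a) = (3, 3.5414) = u.
  ||u|| = √((3)² + (3.5414)²) = √(21.5414) ≈ 4.6413,
  v_1 = u/||u|| ≈ (0.6464, 0.763) (||v_1|| = 1).

λ_1 = 11.5414,  λ_2 = 5.4586;  v_1 ≈ (0.6464, 0.763)


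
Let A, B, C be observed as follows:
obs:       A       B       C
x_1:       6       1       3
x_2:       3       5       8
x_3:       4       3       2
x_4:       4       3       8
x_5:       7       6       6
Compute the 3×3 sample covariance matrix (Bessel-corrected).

Step 1 — column means:
  mean(A) = (6 + 3 + 4 + 4 + 7) / 5 = 24/5 = 4.8
  mean(B) = (1 + 5 + 3 + 3 + 6) / 5 = 18/5 = 3.6
  mean(C) = (3 + 8 + 2 + 8 + 6) / 5 = 27/5 = 5.4

Step 2 — sample covariance S[i,j] = (1/(n-1)) · Σ_k (x_{k,i} - mean_i) · (x_{k,j} - mean_j), with n-1 = 4.
  S[A,A] = ((1.2)·(1.2) + (-1.8)·(-1.8) + (-0.8)·(-0.8) + (-0.8)·(-0.8) + (2.2)·(2.2)) / 4 = 10.8/4 = 2.7
  S[A,B] = ((1.2)·(-2.6) + (-1.8)·(1.4) + (-0.8)·(-0.6) + (-0.8)·(-0.6) + (2.2)·(2.4)) / 4 = 0.6/4 = 0.15
  S[A,C] = ((1.2)·(-2.4) + (-1.8)·(2.6) + (-0.8)·(-3.4) + (-0.8)·(2.6) + (2.2)·(0.6)) / 4 = -5.6/4 = -1.4
  S[B,B] = ((-2.6)·(-2.6) + (1.4)·(1.4) + (-0.6)·(-0.6) + (-0.6)·(-0.6) + (2.4)·(2.4)) / 4 = 15.2/4 = 3.8
  S[B,C] = ((-2.6)·(-2.4) + (1.4)·(2.6) + (-0.6)·(-3.4) + (-0.6)·(2.6) + (2.4)·(0.6)) / 4 = 11.8/4 = 2.95
  S[C,C] = ((-2.4)·(-2.4) + (2.6)·(2.6) + (-3.4)·(-3.4) + (2.6)·(2.6) + (0.6)·(0.6)) / 4 = 31.2/4 = 7.8

S is symmetric (S[j,i] = S[i,j]). Assembling:

S = [[2.7, 0.15, -1.4],
 [0.15, 3.8, 2.95],
 [-1.4, 2.95, 7.8]]


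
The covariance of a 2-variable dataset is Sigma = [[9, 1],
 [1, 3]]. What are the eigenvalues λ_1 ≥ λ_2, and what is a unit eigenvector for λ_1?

Step 1 — characteristic polynomial of 2×2 Sigma:
  det(Sigma - λI) = λ² - trace · λ + det = 0.
  trace = 9 + 3 = 12, det = 9·3 - (1)² = 26.
Step 2 — discriminant:
  Δ = trace² - 4·det = 144 - 104 = 40.
Step 3 — eigenvalues:
  λ = (trace ± √Δ)/2 = (12 ± 6.3246)/2,
  λ_1 = 9.1623,  λ_2 = 2.8377.

Step 4 — unit eigenvector for λ_1: solve (Sigma - λ_1 I)v = 0. First row:
  (9 - 9.1623)·v_x + (1)·v_y = 0, i.e. (-0.1623)·v_x + (1)·v_y = 0,
  so v ∝ (b, λ_1 - a) = (1, 0.1623) = u.
  ||u|| = √((1)² + (0.1623)²) = √(1.0263) ≈ 1.0131,
  v_1 = u/||u|| ≈ (0.9871, 0.1602) (||v_1|| = 1).

λ_1 = 9.1623,  λ_2 = 2.8377;  v_1 ≈ (0.9871, 0.1602)


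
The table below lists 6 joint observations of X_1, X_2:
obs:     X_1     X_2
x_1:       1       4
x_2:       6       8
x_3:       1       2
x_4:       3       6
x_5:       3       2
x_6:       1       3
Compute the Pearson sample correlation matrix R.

Step 1 — column means:
  mean(X_1) = (1 + 6 + 1 + 3 + 3 + 1) / 6 = 15/6 = 2.5
  mean(X_2) = (4 + 8 + 2 + 6 + 2 + 3) / 6 = 25/6 = 4.1667

Step 2 — sample variances and covariances s[i,j] = (1/(n-1)) · Σ_k (x_{k,i} - mean_i) · (x_{k,j} - mean_j), with n-1 = 5:
  s[X_1,X_1] = ((-1.5)·(-1.5) + (3.5)·(3.5) + (-1.5)·(-1.5) + (0.5)·(0.5) + (0.5)·(0.5) + (-1.5)·(-1.5)) / 5 = 19.5/5 = 3.9
  s[X_1,X_2] = ((-1.5)·(-0.1667) + (3.5)·(3.8333) + (-1.5)·(-2.1667) + (0.5)·(1.8333) + (0.5)·(-2.1667) + (-1.5)·(-1.1667)) / 5 = 18.5/5 = 3.7
  s[X_2,X_2] = ((-0.1667)·(-0.1667) + (3.8333)·(3.8333) + (-2.1667)·(-2.1667) + (1.8333)·(1.8333) + (-2.1667)·(-2.1667) + (-1.1667)·(-1.1667)) / 5 = 28.8333/5 = 5.7667
  Sample standard deviations s_i = √(s[i,i]):
  s(X_1) = √(3.9) = 1.9748
  s(X_2) = √(5.7667) = 2.4014

Step 3 — r_{ij} = s_{ij} / (s_i · s_j):
  r[X_1,X_1] = 1 (diagonal).
  r[X_1,X_2] = 3.7 / (1.9748 · 2.4014) = 3.7 / 4.7424 = 0.7802
  r[X_2,X_2] = 1 (diagonal).

R is symmetric with unit diagonal. Assembling:

R = [[1, 0.7802],
 [0.7802, 1]]


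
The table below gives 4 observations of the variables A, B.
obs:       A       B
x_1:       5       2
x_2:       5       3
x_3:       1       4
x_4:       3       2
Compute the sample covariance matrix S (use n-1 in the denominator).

Step 1 — column means:
  mean(A) = (5 + 5 + 1 + 3) / 4 = 14/4 = 3.5
  mean(B) = (2 + 3 + 4 + 2) / 4 = 11/4 = 2.75

Step 2 — sample covariance S[i,j] = (1/(n-1)) · Σ_k (x_{k,i} - mean_i) · (x_{k,j} - mean_j), with n-1 = 3.
  S[A,A] = ((1.5)·(1.5) + (1.5)·(1.5) + (-2.5)·(-2.5) + (-0.5)·(-0.5)) / 3 = 11/3 = 3.6667
  S[A,B] = ((1.5)·(-0.75) + (1.5)·(0.25) + (-2.5)·(1.25) + (-0.5)·(-0.75)) / 3 = -3.5/3 = -1.1667
  S[B,B] = ((-0.75)·(-0.75) + (0.25)·(0.25) + (1.25)·(1.25) + (-0.75)·(-0.75)) / 3 = 2.75/3 = 0.9167

S is symmetric (S[j,i] = S[i,j]). Assembling:

S = [[3.6667, -1.1667],
 [-1.1667, 0.9167]]


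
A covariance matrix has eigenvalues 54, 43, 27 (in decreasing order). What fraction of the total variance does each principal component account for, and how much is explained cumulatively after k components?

Step 1 — total variance = trace(Sigma) = Σ λ_i = 54 + 43 + 27 = 124.

Step 2 — fraction explained by component i = λ_i / Σ λ:
  PC1: 54/124 = 0.4355
  PC2: 43/124 = 0.3468
  PC3: 27/124 = 0.2177

Step 3 — cumulative fraction after k components = (λ_1 + ... + λ_k) / Σ λ:
  k = 1: 54/124 = 0.4355
  k = 2: (54 + 43)/124 = 97/124 = 0.7823
  k = 3: (54 + 43 + 27)/124 = 124/124 = 1

Summary (fraction, with percent):

explained: PC1 0.4355 (43.55%), PC2 0.3468 (34.68%), PC3 0.2177 (21.77%);  cumulative: 0.4355, 0.7823, 1


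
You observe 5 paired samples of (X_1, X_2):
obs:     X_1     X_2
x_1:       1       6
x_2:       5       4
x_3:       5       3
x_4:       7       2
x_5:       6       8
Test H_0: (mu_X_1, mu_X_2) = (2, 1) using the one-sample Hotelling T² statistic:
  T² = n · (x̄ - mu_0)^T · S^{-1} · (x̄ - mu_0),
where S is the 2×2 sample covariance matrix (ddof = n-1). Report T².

Step 1 — sample mean vector:
  mean(X_1) = (1 + 5 + 5 + 7 + 6) / 5 = 24/5 = 4.8
  mean(X_2) = (6 + 4 + 3 + 2 + 8) / 5 = 23/5 = 4.6
  x̄ = (4.8, 4.6),  deviation x̄ - mu_0 = (4.8, 4.6) - (2, 1) = (2.8, 3.6).

Step 2 — sample covariance matrix, S[i,j] = (1/(n-1)) · Σ_k (x_{k,i} - mean_i) · (x_{k,j} - mean_j), divisor n-1 = 4:
  S[X_1,X_1] = ((-3.8)·(-3.8) + (0.2)·(0.2) + (0.2)·(0.2) + (2.2)·(2.2) + (1.2)·(1.2)) / 4 = 20.8/4 = 5.2
  S[X_1,X_2] = ((-3.8)·(1.4) + (0.2)·(-0.6) + (0.2)·(-1.6) + (2.2)·(-2.6) + (1.2)·(3.4)) / 4 = -7.4/4 = -1.85
  S[X_2,X_2] = ((1.4)·(1.4) + (-0.6)·(-0.6) + (-1.6)·(-1.6) + (-2.6)·(-2.6) + (3.4)·(3.4)) / 4 = 23.2/4 = 5.8
  S = [[5.2, -1.85],
 [-1.85, 5.8]].

Step 3 — invert S. det(S) = 5.2·5.8 - (-1.85)² = 26.7375.
  S^{-1} = (1/det) · [[d, -b], [-b, a]] = [[0.2169, 0.0692],
 [0.0692, 0.1945]].

Step 4 — quadratic form (x̄ - mu_0)^T · S^{-1} · (x̄ - mu_0):
  S^{-1} · (x̄ - mu_0) = (0.8565, 0.8939),
  (x̄ - mu_0)^T · [...] = (2.8)·(0.8565) + (3.6)·(0.8939) = 5.6161.

Step 5 — scale by n: T² = 5 · 5.6161 = 28.0804.

T² ≈ 28.0804


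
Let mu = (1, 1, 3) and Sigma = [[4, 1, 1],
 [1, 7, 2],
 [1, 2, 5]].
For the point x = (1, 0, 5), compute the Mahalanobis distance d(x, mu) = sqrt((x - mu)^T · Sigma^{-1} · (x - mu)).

Step 1 — centre the observation: (x - mu) = (0, -1, 2).

Step 2 — invert Sigma (cofactor / det for 3×3, or solve directly):
  Sigma^{-1} = [[0.2672, -0.0259, -0.0431],
 [-0.0259, 0.1638, -0.0603],
 [-0.0431, -0.0603, 0.2328]].

Step 3 — form the quadratic (x - mu)^T · Sigma^{-1} · (x - mu):
  Sigma^{-1} · (x - mu) = (-0.0603, -0.2845, 0.5259).
  (x - mu)^T · [Sigma^{-1} · (x - mu)] = (0)·(-0.0603) + (-1)·(-0.2845) + (2)·(0.5259) = 1.3362.

Step 4 — take square root: d = √(1.3362) ≈ 1.1559.

d(x, mu) = √(1.3362) ≈ 1.1559


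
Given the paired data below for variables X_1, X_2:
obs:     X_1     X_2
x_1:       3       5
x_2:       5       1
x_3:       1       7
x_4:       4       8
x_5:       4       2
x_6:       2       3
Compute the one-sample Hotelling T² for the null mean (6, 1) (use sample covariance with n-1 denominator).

Step 1 — sample mean vector:
  mean(X_1) = (3 + 5 + 1 + 4 + 4 + 2) / 6 = 19/6 = 3.1667
  mean(X_2) = (5 + 1 + 7 + 8 + 2 + 3) / 6 = 26/6 = 4.3333
  x̄ = (3.1667, 4.3333),  deviation x̄ - mu_0 = (3.1667, 4.3333) - (6, 1) = (-2.8333, 3.3333).

Step 2 — sample covariance matrix, S[i,j] = (1/(n-1)) · Σ_k (x_{k,i} - mean_i) · (x_{k,j} - mean_j), divisor n-1 = 5:
  S[X_1,X_1] = ((-0.1667)·(-0.1667) + (1.8333)·(1.8333) + (-2.1667)·(-2.1667) + (0.8333)·(0.8333) + (0.8333)·(0.8333) + (-1.1667)·(-1.1667)) / 5 = 10.8333/5 = 2.1667
  S[X_1,X_2] = ((-0.1667)·(0.6667) + (1.8333)·(-3.3333) + (-2.1667)·(2.6667) + (0.8333)·(3.6667) + (0.8333)·(-2.3333) + (-1.1667)·(-1.3333)) / 5 = -9.3333/5 = -1.8667
  S[X_2,X_2] = ((0.6667)·(0.6667) + (-3.3333)·(-3.3333) + (2.6667)·(2.6667) + (3.6667)·(3.6667) + (-2.3333)·(-2.3333) + (-1.3333)·(-1.3333)) / 5 = 39.3333/5 = 7.8667
  S = [[2.1667, -1.8667],
 [-1.8667, 7.8667]].

Step 3 — invert S. det(S) = 2.1667·7.8667 - (-1.8667)² = 13.56.
  S^{-1} = (1/det) · [[d, -b], [-b, a]] = [[0.5801, 0.1377],
 [0.1377, 0.1598]].

Step 4 — quadratic form (x̄ - mu_0)^T · S^{-1} · (x̄ - mu_0):
  S^{-1} · (x̄ - mu_0) = (-1.1849, 0.1426),
  (x̄ - mu_0)^T · [...] = (-2.8333)·(-1.1849) + (3.3333)·(0.1426) = 3.8324.

Step 5 — scale by n: T² = 6 · 3.8324 = 22.9941.

T² ≈ 22.9941


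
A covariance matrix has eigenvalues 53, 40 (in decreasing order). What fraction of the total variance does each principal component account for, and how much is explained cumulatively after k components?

Step 1 — total variance = trace(Sigma) = Σ λ_i = 53 + 40 = 93.

Step 2 — fraction explained by component i = λ_i / Σ λ:
  PC1: 53/93 = 0.5699
  PC2: 40/93 = 0.4301

Step 3 — cumulative fraction after k components = (λ_1 + ... + λ_k) / Σ λ:
  k = 1: 53/93 = 0.5699
  k = 2: (53 + 40)/93 = 93/93 = 1

Summary (fraction, with percent):

explained: PC1 0.5699 (56.99%), PC2 0.4301 (43.01%);  cumulative: 0.5699, 1


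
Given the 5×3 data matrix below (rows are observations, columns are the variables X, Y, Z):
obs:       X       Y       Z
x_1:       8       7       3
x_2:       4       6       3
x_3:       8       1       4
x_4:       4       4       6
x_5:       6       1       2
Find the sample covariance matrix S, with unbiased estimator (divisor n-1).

Step 1 — column means:
  mean(X) = (8 + 4 + 8 + 4 + 6) / 5 = 30/5 = 6
  mean(Y) = (7 + 6 + 1 + 4 + 1) / 5 = 19/5 = 3.8
  mean(Z) = (3 + 3 + 4 + 6 + 2) / 5 = 18/5 = 3.6

Step 2 — sample covariance S[i,j] = (1/(n-1)) · Σ_k (x_{k,i} - mean_i) · (x_{k,j} - mean_j), with n-1 = 4.
  S[X,X] = ((2)·(2) + (-2)·(-2) + (2)·(2) + (-2)·(-2) + (0)·(0)) / 4 = 16/4 = 4
  S[X,Y] = ((2)·(3.2) + (-2)·(2.2) + (2)·(-2.8) + (-2)·(0.2) + (0)·(-2.8)) / 4 = -4/4 = -1
  S[X,Z] = ((2)·(-0.6) + (-2)·(-0.6) + (2)·(0.4) + (-2)·(2.4) + (0)·(-1.6)) / 4 = -4/4 = -1
  S[Y,Y] = ((3.2)·(3.2) + (2.2)·(2.2) + (-2.8)·(-2.8) + (0.2)·(0.2) + (-2.8)·(-2.8)) / 4 = 30.8/4 = 7.7
  S[Y,Z] = ((3.2)·(-0.6) + (2.2)·(-0.6) + (-2.8)·(0.4) + (0.2)·(2.4) + (-2.8)·(-1.6)) / 4 = 0.6/4 = 0.15
  S[Z,Z] = ((-0.6)·(-0.6) + (-0.6)·(-0.6) + (0.4)·(0.4) + (2.4)·(2.4) + (-1.6)·(-1.6)) / 4 = 9.2/4 = 2.3

S is symmetric (S[j,i] = S[i,j]). Assembling:

S = [[4, -1, -1],
 [-1, 7.7, 0.15],
 [-1, 0.15, 2.3]]


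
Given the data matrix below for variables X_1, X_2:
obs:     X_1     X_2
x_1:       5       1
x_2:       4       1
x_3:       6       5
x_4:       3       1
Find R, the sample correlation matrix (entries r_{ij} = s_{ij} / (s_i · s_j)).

Step 1 — column means:
  mean(X_1) = (5 + 4 + 6 + 3) / 4 = 18/4 = 4.5
  mean(X_2) = (1 + 1 + 5 + 1) / 4 = 8/4 = 2

Step 2 — sample variances and covariances s[i,j] = (1/(n-1)) · Σ_k (x_{k,i} - mean_i) · (x_{k,j} - mean_j), with n-1 = 3:
  s[X_1,X_1] = ((0.5)·(0.5) + (-0.5)·(-0.5) + (1.5)·(1.5) + (-1.5)·(-1.5)) / 3 = 5/3 = 1.6667
  s[X_1,X_2] = ((0.5)·(-1) + (-0.5)·(-1) + (1.5)·(3) + (-1.5)·(-1)) / 3 = 6/3 = 2
  s[X_2,X_2] = ((-1)·(-1) + (-1)·(-1) + (3)·(3) + (-1)·(-1)) / 3 = 12/3 = 4
  Sample standard deviations s_i = √(s[i,i]):
  s(X_1) = √(1.6667) = 1.291
  s(X_2) = √(4) = 2

Step 3 — r_{ij} = s_{ij} / (s_i · s_j):
  r[X_1,X_1] = 1 (diagonal).
  r[X_1,X_2] = 2 / (1.291 · 2) = 2 / 2.582 = 0.7746
  r[X_2,X_2] = 1 (diagonal).

R is symmetric with unit diagonal. Assembling:

R = [[1, 0.7746],
 [0.7746, 1]]


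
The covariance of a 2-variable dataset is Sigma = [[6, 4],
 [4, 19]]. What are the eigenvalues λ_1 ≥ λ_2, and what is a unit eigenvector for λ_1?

Step 1 — characteristic polynomial of 2×2 Sigma:
  det(Sigma - λI) = λ² - trace · λ + det = 0.
  trace = 6 + 19 = 25, det = 6·19 - (4)² = 98.
Step 2 — discriminant:
  Δ = trace² - 4·det = 625 - 392 = 233.
Step 3 — eigenvalues:
  λ = (trace ± √Δ)/2 = (25 ± 15.2643)/2,
  λ_1 = 20.1322,  λ_2 = 4.8678.

Step 4 — unit eigenvector for λ_1: solve (Sigma - λ_1 I)v = 0. First row:
  (6 - 20.1322)·v_x + (4)·v_y = 0, i.e. (-14.1322)·v_x + (4)·v_y = 0,
  so v ∝ (b, λ_1 - a) = (4, 14.1322) = u.
  ||u|| = √((4)² + (14.1322)²) = √(215.7182) ≈ 14.6873,
  v_1 = u/||u|| ≈ (0.2723, 0.9622) (||v_1|| = 1).

λ_1 = 20.1322,  λ_2 = 4.8678;  v_1 ≈ (0.2723, 0.9622)


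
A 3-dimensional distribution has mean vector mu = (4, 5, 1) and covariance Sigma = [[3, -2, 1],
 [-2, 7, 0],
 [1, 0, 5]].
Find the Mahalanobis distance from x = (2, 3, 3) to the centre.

Step 1 — centre the observation: (x - mu) = (-2, -2, 2).

Step 2 — invert Sigma (cofactor / det for 3×3, or solve directly):
  Sigma^{-1} = [[0.4487, 0.1282, -0.0897],
 [0.1282, 0.1795, -0.0256],
 [-0.0897, -0.0256, 0.2179]].

Step 3 — form the quadratic (x - mu)^T · Sigma^{-1} · (x - mu):
  Sigma^{-1} · (x - mu) = (-1.3333, -0.6667, 0.6667).
  (x - mu)^T · [Sigma^{-1} · (x - mu)] = (-2)·(-1.3333) + (-2)·(-0.6667) + (2)·(0.6667) = 5.3333.

Step 4 — take square root: d = √(5.3333) ≈ 2.3094.

d(x, mu) = √(5.3333) ≈ 2.3094


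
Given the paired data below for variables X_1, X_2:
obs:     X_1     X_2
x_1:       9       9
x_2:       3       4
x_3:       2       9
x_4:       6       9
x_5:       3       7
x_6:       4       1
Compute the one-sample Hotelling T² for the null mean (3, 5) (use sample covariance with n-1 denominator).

Step 1 — sample mean vector:
  mean(X_1) = (9 + 3 + 2 + 6 + 3 + 4) / 6 = 27/6 = 4.5
  mean(X_2) = (9 + 4 + 9 + 9 + 7 + 1) / 6 = 39/6 = 6.5
  x̄ = (4.5, 6.5),  deviation x̄ - mu_0 = (4.5, 6.5) - (3, 5) = (1.5, 1.5).

Step 2 — sample covariance matrix, S[i,j] = (1/(n-1)) · Σ_k (x_{k,i} - mean_i) · (x_{k,j} - mean_j), divisor n-1 = 5:
  S[X_1,X_1] = ((4.5)·(4.5) + (-1.5)·(-1.5) + (-2.5)·(-2.5) + (1.5)·(1.5) + (-1.5)·(-1.5) + (-0.5)·(-0.5)) / 5 = 33.5/5 = 6.7
  S[X_1,X_2] = ((4.5)·(2.5) + (-1.5)·(-2.5) + (-2.5)·(2.5) + (1.5)·(2.5) + (-1.5)·(0.5) + (-0.5)·(-5.5)) / 5 = 14.5/5 = 2.9
  S[X_2,X_2] = ((2.5)·(2.5) + (-2.5)·(-2.5) + (2.5)·(2.5) + (2.5)·(2.5) + (0.5)·(0.5) + (-5.5)·(-5.5)) / 5 = 55.5/5 = 11.1
  S = [[6.7, 2.9],
 [2.9, 11.1]].

Step 3 — invert S. det(S) = 6.7·11.1 - (2.9)² = 65.96.
  S^{-1} = (1/det) · [[d, -b], [-b, a]] = [[0.1683, -0.044],
 [-0.044, 0.1016]].

Step 4 — quadratic form (x̄ - mu_0)^T · S^{-1} · (x̄ - mu_0):
  S^{-1} · (x̄ - mu_0) = (0.1865, 0.0864),
  (x̄ - mu_0)^T · [...] = (1.5)·(0.1865) + (1.5)·(0.0864) = 0.4093.

Step 5 — scale by n: T² = 6 · 0.4093 = 2.456.

T² ≈ 2.456


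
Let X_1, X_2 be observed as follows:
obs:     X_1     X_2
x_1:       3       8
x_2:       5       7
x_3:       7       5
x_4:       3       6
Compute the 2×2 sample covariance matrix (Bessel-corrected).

Step 1 — column means:
  mean(X_1) = (3 + 5 + 7 + 3) / 4 = 18/4 = 4.5
  mean(X_2) = (8 + 7 + 5 + 6) / 4 = 26/4 = 6.5

Step 2 — sample covariance S[i,j] = (1/(n-1)) · Σ_k (x_{k,i} - mean_i) · (x_{k,j} - mean_j), with n-1 = 3.
  S[X_1,X_1] = ((-1.5)·(-1.5) + (0.5)·(0.5) + (2.5)·(2.5) + (-1.5)·(-1.5)) / 3 = 11/3 = 3.6667
  S[X_1,X_2] = ((-1.5)·(1.5) + (0.5)·(0.5) + (2.5)·(-1.5) + (-1.5)·(-0.5)) / 3 = -5/3 = -1.6667
  S[X_2,X_2] = ((1.5)·(1.5) + (0.5)·(0.5) + (-1.5)·(-1.5) + (-0.5)·(-0.5)) / 3 = 5/3 = 1.6667

S is symmetric (S[j,i] = S[i,j]). Assembling:

S = [[3.6667, -1.6667],
 [-1.6667, 1.6667]]


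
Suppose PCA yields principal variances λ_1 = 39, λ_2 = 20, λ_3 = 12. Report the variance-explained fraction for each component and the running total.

Step 1 — total variance = trace(Sigma) = Σ λ_i = 39 + 20 + 12 = 71.

Step 2 — fraction explained by component i = λ_i / Σ λ:
  PC1: 39/71 = 0.5493
  PC2: 20/71 = 0.2817
  PC3: 12/71 = 0.169

Step 3 — cumulative fraction after k components = (λ_1 + ... + λ_k) / Σ λ:
  k = 1: 39/71 = 0.5493
  k = 2: (39 + 20)/71 = 59/71 = 0.831
  k = 3: (39 + 20 + 12)/71 = 71/71 = 1

Summary (fraction, with percent):

explained: PC1 0.5493 (54.93%), PC2 0.2817 (28.17%), PC3 0.169 (16.9%);  cumulative: 0.5493, 0.831, 1


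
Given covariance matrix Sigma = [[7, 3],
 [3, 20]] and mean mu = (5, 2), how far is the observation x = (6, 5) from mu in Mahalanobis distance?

Step 1 — centre the observation: (x - mu) = (1, 3).

Step 2 — invert Sigma. det(Sigma) = 7·20 - (3)² = 131.
  Sigma^{-1} = (1/det) · [[d, -b], [-b, a]] = [[0.1527, -0.0229],
 [-0.0229, 0.0534]].

Step 3 — form the quadratic (x - mu)^T · Sigma^{-1} · (x - mu):
  Sigma^{-1} · (x - mu) = (0.084, 0.1374).
  (x - mu)^T · [Sigma^{-1} · (x - mu)] = (1)·(0.084) + (3)·(0.1374) = 0.4962.

Step 4 — take square root: d = √(0.4962) ≈ 0.7044.

d(x, mu) = √(0.4962) ≈ 0.7044


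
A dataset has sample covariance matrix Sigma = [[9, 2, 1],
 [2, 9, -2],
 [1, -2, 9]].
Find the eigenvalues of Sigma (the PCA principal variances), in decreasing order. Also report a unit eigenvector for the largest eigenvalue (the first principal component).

Step 1 — characteristic polynomial p(λ) = det(λI - Sigma) = λ³ - tr·λ² + c_1·λ - det, where tr = trace, c_1 = sum of the principal 2×2 minors, det = det(Sigma):
  tr = 9 + 9 + 9 = 27,
  c_1 = (9·9 - (2)²) + (9·9 - (1)²) + (9·9 - (-2)²) = 77 + 80 + 77 = 234,
  det = 9·(9·9 - (-2)²) - (2)·((2)·9 - (-2)·(1)) + (1)·((2)·(-2) - 9·(1)) = 9·(77) - (2)·(20) + (1)·(-13) = 640.
  So p(λ) = λ³ - 27λ² + 234λ - 640.
Step 2 — look for an integer root (rational root theorem: any rational root is an integer divisor of 640). Testing λ = 10:
  p(10) = 1000 - 2700 + 2340 - 640 = 0  ✓
  Dividing out (λ - 10): p(λ) = (λ - 10)(λ² - 17λ + 64).
Step 3 — remaining eigenvalues from the quadratic λ² - 17λ + 64 = 0:
  Δ = 17² - 4·64 = 289 - 256 = 33,  λ = (17 ± √33)/2 = (17 ± 5.7446)/2 ≈ 11.3723 or 5.6277.
  Sorted: λ_1 = 11.3723,  λ_2 = 10,  λ_3 = 5.6277  (check: sum = 27 = tr ✓).

Step 4 — unit eigenvector for λ_1 ≈ 11.3723: v spans the null space of (Sigma - λ_1 I), whose rows are
  r_1 = (-2.3723, 2, 1),  r_2 = (2, -2.3723, -2),  r_3 = (1, -2, -2.3723).
  v is orthogonal to every row, so take v ∝ r_1 × r_2 = ((2)·(-2) - (1)·(-2.3723), (1)·(2) - (-2.3723)·(-2), (-2.3723)·(-2.3723) - (2)·(2)) ≈ (-1.6277, -2.7446, 1.6277).
  Rescale (multiply by -1 so the first nonzero entry is positive): u = (1.6277, 2.7446, -1.6277).
  ||u|| = √((1.6277)² + (2.7446)² + (-1.6277)²) = √(12.8316) ≈ 3.5821,  v_1 = u/||u|| ≈ (0.4544, 0.7662, -0.4544) (||v_1|| = 1).

λ_1 = 11.3723,  λ_2 = 10,  λ_3 = 5.6277;  v_1 ≈ (0.4544, 0.7662, -0.4544)


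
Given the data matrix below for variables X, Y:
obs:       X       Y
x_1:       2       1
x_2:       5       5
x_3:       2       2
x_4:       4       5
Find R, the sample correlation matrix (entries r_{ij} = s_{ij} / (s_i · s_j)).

Step 1 — column means:
  mean(X) = (2 + 5 + 2 + 4) / 4 = 13/4 = 3.25
  mean(Y) = (1 + 5 + 2 + 5) / 4 = 13/4 = 3.25

Step 2 — sample variances and covariances s[i,j] = (1/(n-1)) · Σ_k (x_{k,i} - mean_i) · (x_{k,j} - mean_j), with n-1 = 3:
  s[X,X] = ((-1.25)·(-1.25) + (1.75)·(1.75) + (-1.25)·(-1.25) + (0.75)·(0.75)) / 3 = 6.75/3 = 2.25
  s[X,Y] = ((-1.25)·(-2.25) + (1.75)·(1.75) + (-1.25)·(-1.25) + (0.75)·(1.75)) / 3 = 8.75/3 = 2.9167
  s[Y,Y] = ((-2.25)·(-2.25) + (1.75)·(1.75) + (-1.25)·(-1.25) + (1.75)·(1.75)) / 3 = 12.75/3 = 4.25
  Sample standard deviations s_i = √(s[i,i]):
  s(X) = √(2.25) = 1.5
  s(Y) = √(4.25) = 2.0616

Step 3 — r_{ij} = s_{ij} / (s_i · s_j):
  r[X,X] = 1 (diagonal).
  r[X,Y] = 2.9167 / (1.5 · 2.0616) = 2.9167 / 3.0923 = 0.9432
  r[Y,Y] = 1 (diagonal).

R is symmetric with unit diagonal. Assembling:

R = [[1, 0.9432],
 [0.9432, 1]]
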